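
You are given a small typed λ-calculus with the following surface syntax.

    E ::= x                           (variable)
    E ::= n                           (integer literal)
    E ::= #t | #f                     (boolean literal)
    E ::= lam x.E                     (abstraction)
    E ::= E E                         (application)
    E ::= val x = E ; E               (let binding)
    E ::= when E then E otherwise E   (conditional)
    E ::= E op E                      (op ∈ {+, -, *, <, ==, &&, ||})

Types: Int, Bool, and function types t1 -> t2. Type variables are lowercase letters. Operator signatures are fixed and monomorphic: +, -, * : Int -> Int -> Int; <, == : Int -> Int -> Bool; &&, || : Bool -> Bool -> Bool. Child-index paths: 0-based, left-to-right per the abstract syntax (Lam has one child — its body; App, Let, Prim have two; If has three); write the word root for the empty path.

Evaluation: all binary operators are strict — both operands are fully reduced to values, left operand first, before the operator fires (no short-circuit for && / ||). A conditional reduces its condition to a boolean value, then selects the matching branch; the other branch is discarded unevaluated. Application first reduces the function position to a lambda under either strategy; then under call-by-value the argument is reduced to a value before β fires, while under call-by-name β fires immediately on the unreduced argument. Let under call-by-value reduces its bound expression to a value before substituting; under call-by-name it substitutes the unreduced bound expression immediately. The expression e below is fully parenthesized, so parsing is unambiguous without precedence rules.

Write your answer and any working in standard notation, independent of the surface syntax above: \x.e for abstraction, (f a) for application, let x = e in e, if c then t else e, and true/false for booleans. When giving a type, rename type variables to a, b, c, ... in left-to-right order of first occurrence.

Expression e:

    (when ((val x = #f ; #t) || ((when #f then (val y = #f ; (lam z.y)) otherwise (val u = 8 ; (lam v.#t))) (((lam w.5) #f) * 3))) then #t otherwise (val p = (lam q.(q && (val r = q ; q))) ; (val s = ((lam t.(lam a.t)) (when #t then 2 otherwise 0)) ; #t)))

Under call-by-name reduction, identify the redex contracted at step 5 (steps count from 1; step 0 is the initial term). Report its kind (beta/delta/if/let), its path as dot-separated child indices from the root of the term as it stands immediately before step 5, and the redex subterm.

Answer: delta at 0 : (true || true)

Working:
step 0: (if ((let x = false in true) || ((if false then (let y = false in (\z.y)) else (let u = 8 in (\v.true))) (((\w.5) false) * 3))) then true else (let p = (\q.(q && (let r = q in q))) in (let s = ((\t.(\a.t)) (if true then 2 else 0)) in true)))
step 1: [let@0.0] (if (true || ((if false then (let y = false in (\z.y)) else (let u = 8 in (\v.true))) (((\w.5) false) * 3))) then true else (let p = (\q.(q && (let r = q in q))) in (let s = ((\t.(\a.t)) (if true then 2 else 0)) in true)))
step 2: [if@0.1.0] (if (true || ((let u = 8 in (\v.true)) (((\w.5) false) * 3))) then true else (let p = (\q.(q && (let r = q in q))) in (let s = ((\t.(\a.t)) (if true then 2 else 0)) in true)))
step 3: [let@0.1.0] (if (true || ((\v.true) (((\w.5) false) * 3))) then true else (let p = (\q.(q && (let r = q in q))) in (let s = ((\t.(\a.t)) (if true then 2 else 0)) in true)))
step 4: [beta@0.1] (if (true || true) then true else (let p = (\q.(q && (let r = q in q))) in (let s = ((\t.(\a.t)) (if true then 2 else 0)) in true)))
step 5: [delta@0] (if true then true else (let p = (\q.(q && (let r = q in q))) in (let s = ((\t.(\a.t)) (if true then 2 else 0)) in true)))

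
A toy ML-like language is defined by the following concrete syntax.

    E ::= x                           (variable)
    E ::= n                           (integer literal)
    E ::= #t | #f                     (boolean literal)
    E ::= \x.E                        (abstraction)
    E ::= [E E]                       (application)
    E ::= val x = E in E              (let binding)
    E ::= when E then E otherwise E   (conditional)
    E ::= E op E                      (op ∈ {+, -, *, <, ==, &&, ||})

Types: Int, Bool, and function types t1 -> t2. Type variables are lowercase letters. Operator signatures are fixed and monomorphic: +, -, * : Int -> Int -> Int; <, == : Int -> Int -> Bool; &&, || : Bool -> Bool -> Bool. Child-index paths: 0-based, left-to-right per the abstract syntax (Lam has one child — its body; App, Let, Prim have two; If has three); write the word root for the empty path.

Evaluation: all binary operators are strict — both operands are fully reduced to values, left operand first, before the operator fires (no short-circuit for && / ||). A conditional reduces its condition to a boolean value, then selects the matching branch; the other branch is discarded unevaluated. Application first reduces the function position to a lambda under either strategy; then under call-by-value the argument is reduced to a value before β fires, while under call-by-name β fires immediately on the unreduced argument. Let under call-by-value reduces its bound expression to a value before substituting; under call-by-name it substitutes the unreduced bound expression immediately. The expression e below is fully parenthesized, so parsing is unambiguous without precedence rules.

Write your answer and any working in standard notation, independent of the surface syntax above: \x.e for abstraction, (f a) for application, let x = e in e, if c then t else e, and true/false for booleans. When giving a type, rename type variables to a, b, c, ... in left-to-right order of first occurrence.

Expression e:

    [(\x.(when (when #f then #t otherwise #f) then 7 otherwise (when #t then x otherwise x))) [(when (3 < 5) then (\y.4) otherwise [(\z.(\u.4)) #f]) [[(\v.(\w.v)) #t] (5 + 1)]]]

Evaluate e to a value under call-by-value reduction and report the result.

Answer: 4

Working:
step 0: ((\x.(if (if false then true else false) then 7 else (if true then x else x))) ((if (3 < 5) then (\y.4) else ((\z.(\u.4)) false)) (((\v.(\w.v)) true) (5 + 1))))
step 1: [delta@1.0.0] ((\x.(if (if false then true else false) then 7 else (if true then x else x))) ((if true then (\y.4) else ((\z.(\u.4)) false)) (((\v.(\w.v)) true) (5 + 1))))
step 2: [if@1.0] ((\x.(if (if false then true else false) then 7 else (if true then x else x))) ((\y.4) (((\v.(\w.v)) true) (5 + 1))))
step 3: [beta@1.1.0] ((\x.(if (if false then true else false) then 7 else (if true then x else x))) ((\y.4) ((\w.true) (5 + 1))))
step 4: [delta@1.1.1] ((\x.(if (if false then true else false) then 7 else (if true then x else x))) ((\y.4) ((\w.true) 6)))
step 5: [beta@1.1] ((\x.(if (if false then true else false) then 7 else (if true then x else x))) ((\y.4) true))
step 6: [beta@1] ((\x.(if (if false then true else false) then 7 else (if true then x else x))) 4)
step 7: [beta@root] (if (if false then true else false) then 7 else (if true then 4 else 4))
step 8: [if@0] (if false then 7 else (if true then 4 else 4))
step 9: [if@root] (if true then 4 else 4)
step 10: [if@root] 4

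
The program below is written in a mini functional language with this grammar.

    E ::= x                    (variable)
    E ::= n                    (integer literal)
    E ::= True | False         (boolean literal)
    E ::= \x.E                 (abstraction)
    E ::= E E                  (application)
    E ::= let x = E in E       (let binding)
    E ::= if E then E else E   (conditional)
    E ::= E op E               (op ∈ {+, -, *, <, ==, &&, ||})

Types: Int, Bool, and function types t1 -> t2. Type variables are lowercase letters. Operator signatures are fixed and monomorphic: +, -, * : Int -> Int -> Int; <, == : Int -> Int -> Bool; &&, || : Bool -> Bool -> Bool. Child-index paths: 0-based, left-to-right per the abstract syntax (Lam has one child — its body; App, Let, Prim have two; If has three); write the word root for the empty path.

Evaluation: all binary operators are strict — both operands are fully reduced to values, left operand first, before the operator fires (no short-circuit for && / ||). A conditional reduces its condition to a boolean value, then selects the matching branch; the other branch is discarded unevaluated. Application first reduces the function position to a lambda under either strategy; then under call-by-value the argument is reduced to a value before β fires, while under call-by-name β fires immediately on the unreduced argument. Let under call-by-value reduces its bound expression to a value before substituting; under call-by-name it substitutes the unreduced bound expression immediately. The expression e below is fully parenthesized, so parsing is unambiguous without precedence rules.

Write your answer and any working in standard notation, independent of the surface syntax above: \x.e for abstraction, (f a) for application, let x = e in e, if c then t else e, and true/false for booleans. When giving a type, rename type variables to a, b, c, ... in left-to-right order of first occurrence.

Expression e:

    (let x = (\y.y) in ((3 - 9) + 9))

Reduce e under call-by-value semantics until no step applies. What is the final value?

Derivation:
step 0: (let x = (\y.y) in ((3 - 9) + 9))
step 1: [let@root] ((3 - 9) + 9)
step 2: [delta@0] (-6 + 9)
step 3: [delta@root] 3

Answer: 3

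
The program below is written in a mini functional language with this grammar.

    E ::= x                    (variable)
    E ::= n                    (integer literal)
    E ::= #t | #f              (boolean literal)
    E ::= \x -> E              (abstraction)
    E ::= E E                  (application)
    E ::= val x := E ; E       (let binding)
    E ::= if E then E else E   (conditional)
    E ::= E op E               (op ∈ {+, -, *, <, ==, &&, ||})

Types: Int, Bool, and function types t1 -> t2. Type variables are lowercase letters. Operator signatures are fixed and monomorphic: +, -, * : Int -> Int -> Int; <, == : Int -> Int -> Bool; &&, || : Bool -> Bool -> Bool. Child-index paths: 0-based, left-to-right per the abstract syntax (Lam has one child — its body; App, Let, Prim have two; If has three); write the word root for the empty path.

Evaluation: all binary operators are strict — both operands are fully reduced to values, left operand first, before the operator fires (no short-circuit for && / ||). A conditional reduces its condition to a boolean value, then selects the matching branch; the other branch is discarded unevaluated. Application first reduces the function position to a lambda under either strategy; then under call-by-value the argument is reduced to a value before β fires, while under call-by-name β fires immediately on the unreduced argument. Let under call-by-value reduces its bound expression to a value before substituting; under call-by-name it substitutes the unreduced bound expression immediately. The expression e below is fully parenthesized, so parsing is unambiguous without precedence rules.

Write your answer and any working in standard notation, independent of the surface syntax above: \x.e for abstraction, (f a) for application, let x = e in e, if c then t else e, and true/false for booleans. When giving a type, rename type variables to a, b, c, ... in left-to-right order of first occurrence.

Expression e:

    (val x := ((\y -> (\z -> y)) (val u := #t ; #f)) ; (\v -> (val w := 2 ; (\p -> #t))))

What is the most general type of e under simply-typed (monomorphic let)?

Working:
y : a
\z._ : b -> a
\y._ : a -> b -> a
let u : Bool
  unify a -> b -> a ~ Bool -> c
  unify a ~ Bool
  unify b -> Bool ~ c
_ _ : b -> Bool
let x : b -> Bool
let w : Int
\p._ : e -> Bool
\v._ : d -> e -> Bool

Answer: a -> b -> Bool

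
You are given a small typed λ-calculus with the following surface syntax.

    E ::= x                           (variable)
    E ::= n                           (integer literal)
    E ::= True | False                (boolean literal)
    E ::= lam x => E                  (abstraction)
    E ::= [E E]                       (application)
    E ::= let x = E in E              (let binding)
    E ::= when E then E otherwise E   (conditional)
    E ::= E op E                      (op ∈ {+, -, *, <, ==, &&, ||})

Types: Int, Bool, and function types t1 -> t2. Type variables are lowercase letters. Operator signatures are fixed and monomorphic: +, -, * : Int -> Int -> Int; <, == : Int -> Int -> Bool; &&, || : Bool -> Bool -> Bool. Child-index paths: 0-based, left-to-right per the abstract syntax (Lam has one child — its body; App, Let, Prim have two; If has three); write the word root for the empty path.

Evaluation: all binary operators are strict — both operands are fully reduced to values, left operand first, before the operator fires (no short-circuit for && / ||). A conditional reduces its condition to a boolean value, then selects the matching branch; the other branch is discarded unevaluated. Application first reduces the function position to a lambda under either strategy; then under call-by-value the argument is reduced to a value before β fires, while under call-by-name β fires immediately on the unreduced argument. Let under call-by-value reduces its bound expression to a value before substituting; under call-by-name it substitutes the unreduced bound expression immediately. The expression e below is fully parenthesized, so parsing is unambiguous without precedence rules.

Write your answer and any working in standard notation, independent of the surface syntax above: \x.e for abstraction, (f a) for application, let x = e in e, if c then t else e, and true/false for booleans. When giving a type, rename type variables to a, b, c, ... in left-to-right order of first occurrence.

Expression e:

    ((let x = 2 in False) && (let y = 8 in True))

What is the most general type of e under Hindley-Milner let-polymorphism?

Derivation:
let x : Int
  unify Bool ~ Bool
let y : Int
  unify Bool ~ Bool

Answer: Bool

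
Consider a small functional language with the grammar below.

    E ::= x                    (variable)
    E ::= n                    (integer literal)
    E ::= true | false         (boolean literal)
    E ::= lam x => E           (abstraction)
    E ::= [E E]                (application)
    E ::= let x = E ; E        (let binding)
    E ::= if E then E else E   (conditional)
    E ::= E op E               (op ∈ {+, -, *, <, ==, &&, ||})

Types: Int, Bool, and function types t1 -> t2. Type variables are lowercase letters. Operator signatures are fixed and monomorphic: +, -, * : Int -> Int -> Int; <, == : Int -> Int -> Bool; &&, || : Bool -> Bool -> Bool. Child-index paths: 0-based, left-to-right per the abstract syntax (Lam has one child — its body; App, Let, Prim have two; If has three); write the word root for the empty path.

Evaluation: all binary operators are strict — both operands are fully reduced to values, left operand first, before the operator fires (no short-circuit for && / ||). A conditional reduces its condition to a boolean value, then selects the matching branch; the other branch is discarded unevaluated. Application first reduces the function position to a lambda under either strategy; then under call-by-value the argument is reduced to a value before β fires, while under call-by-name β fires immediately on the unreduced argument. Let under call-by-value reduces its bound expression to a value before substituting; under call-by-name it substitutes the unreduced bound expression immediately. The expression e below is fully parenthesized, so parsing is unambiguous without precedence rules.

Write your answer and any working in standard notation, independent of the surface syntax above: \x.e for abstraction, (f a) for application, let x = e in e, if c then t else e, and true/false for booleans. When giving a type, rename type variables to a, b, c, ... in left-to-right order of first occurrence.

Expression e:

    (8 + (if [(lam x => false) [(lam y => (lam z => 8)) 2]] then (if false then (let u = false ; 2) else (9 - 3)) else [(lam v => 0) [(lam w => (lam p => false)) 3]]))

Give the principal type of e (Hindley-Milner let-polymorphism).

Answer: Int

Trace:
  unify Int ~ Int
\x._ : a -> Bool
\z._ : c -> Int
\y._ : b -> c -> Int
  unify b -> c -> Int ~ Int -> d
  unify b ~ Int
  unify c -> Int ~ d
_ _ : c -> Int
  unify a -> Bool ~ (c -> Int) -> e
  unify a ~ c -> Int
  unify Bool ~ e
_ _ : Bool
  unify Bool ~ Bool
  unify Bool ~ Bool
let u : Bool
  unify Int ~ Int
  unify Int ~ Int
  unify Int ~ Int
\v._ : f -> Int
\p._ : h -> Bool
\w._ : g -> h -> Bool
  unify g -> h -> Bool ~ Int -> i
  unify g ~ Int
  unify h -> Bool ~ i
_ _ : h -> Bool
  unify f -> Int ~ (h -> Bool) -> j
  unify f ~ h -> Bool
  unify Int ~ j
_ _ : Int
  unify Int ~ Int
  unify Int ~ Int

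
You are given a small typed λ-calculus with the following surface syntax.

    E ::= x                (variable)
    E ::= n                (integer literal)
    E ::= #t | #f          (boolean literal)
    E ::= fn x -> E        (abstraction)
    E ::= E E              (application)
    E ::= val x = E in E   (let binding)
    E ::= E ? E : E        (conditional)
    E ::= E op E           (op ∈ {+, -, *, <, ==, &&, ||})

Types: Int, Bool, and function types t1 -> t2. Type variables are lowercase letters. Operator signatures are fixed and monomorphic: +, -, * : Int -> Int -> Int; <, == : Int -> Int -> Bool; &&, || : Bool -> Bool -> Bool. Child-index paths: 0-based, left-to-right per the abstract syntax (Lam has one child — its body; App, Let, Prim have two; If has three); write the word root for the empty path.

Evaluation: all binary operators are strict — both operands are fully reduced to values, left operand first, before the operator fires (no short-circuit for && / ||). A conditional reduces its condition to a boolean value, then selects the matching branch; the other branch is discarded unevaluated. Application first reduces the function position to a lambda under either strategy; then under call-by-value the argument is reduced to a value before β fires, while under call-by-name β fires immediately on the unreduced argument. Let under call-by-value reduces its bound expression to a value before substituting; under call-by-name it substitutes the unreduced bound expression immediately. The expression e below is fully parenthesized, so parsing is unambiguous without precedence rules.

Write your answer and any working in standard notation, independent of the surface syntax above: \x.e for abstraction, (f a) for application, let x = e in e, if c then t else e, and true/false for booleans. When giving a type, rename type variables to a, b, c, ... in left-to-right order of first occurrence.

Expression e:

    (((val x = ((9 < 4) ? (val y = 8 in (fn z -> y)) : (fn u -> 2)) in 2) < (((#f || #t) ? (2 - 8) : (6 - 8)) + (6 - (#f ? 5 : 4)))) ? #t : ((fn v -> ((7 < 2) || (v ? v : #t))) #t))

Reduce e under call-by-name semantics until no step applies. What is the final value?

Working:
step 0: (if ((let x = (if (9 < 4) then (let y = 8 in (\z.y)) else (\u.2)) in 2) < ((if (false || true) then (2 - 8) else (6 - 8)) + (6 - (if false then 5 else 4)))) then true else ((\v.((7 < 2) || (if v then v else true))) true))
step 1: [let@0.0] (if (2 < ((if (false || true) then (2 - 8) else (6 - 8)) + (6 - (if false then 5 else 4)))) then true else ((\v.((7 < 2) || (if v then v else true))) true))
step 2: [delta@0.1.0.0] (if (2 < ((if true then (2 - 8) else (6 - 8)) + (6 - (if false then 5 else 4)))) then true else ((\v.((7 < 2) || (if v then v else true))) true))
step 3: [if@0.1.0] (if (2 < ((2 - 8) + (6 - (if false then 5 else 4)))) then true else ((\v.((7 < 2) || (if v then v else true))) true))
step 4: [delta@0.1.0] (if (2 < (-6 + (6 - (if false then 5 else 4)))) then true else ((\v.((7 < 2) || (if v then v else true))) true))
step 5: [if@0.1.1.1] (if (2 < (-6 + (6 - 4))) then true else ((\v.((7 < 2) || (if v then v else true))) true))
step 6: [delta@0.1.1] (if (2 < (-6 + 2)) then true else ((\v.((7 < 2) || (if v then v else true))) true))
step 7: [delta@0.1] (if (2 < -4) then true else ((\v.((7 < 2) || (if v then v else true))) true))
step 8: [delta@0] (if false then true else ((\v.((7 < 2) || (if v then v else true))) true))
step 9: [if@root] ((\v.((7 < 2) || (if v then v else true))) true)
step 10: [beta@root] ((7 < 2) || (if true then true else true))
step 11: [delta@0] (false || (if true then true else true))
step 12: [if@1] (false || true)
step 13: [delta@root] true

Answer: true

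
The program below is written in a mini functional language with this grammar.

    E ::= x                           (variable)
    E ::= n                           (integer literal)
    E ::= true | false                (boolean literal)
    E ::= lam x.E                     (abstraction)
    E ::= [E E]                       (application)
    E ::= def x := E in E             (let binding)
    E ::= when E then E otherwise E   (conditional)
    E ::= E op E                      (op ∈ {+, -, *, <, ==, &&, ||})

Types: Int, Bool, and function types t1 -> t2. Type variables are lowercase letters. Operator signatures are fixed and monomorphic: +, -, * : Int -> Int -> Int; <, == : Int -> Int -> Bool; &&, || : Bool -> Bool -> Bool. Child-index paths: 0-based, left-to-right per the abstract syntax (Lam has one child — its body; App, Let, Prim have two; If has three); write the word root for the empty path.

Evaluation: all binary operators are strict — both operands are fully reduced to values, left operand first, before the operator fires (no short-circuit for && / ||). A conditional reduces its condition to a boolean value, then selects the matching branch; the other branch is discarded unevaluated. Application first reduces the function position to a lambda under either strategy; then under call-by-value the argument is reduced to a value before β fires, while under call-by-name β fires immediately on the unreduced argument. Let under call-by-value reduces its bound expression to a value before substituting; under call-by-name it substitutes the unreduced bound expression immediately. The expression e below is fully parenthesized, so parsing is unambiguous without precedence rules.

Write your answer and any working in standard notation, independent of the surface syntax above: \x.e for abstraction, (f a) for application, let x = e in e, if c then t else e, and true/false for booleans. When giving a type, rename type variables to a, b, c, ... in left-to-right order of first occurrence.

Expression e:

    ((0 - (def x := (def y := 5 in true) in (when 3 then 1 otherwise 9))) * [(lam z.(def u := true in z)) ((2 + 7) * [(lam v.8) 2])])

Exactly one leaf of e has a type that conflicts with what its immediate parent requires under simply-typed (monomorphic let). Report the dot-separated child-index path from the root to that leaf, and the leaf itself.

Answer: 0.1.1.0 : 3

Derivation:
  unify Int ~ Int
let y : Int
let x : Bool
  unify Int ~ Bool
  FAIL: mismatch Int ~ Bool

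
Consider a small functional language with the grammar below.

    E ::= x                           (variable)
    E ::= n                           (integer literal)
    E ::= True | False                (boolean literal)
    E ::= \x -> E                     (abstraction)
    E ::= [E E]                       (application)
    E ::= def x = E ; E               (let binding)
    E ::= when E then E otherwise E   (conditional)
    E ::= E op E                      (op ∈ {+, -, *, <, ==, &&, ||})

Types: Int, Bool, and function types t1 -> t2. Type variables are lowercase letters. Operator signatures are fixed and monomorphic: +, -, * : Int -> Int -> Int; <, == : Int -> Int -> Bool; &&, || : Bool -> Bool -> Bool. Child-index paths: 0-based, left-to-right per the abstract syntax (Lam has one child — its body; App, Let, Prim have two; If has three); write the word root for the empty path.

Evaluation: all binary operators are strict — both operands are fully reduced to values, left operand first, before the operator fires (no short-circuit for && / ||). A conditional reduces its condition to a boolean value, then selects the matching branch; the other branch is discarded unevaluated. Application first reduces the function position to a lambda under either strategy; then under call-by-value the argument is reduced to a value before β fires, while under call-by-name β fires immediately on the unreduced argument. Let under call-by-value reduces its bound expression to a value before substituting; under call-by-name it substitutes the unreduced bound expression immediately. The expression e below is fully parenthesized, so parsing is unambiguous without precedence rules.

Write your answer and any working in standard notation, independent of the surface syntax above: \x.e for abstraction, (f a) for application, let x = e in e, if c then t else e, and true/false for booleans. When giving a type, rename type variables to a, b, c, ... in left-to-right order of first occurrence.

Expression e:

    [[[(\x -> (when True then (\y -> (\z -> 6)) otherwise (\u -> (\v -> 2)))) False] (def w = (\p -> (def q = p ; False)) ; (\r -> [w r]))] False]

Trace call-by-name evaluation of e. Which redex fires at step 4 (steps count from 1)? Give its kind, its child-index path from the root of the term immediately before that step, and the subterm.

Derivation:
step 0: ((((\x.(if true then (\y.(\z.6)) else (\u.(\v.2)))) false) (let w = (\p.(let q = p in false)) in (\r.(w r)))) false)
step 1: [beta@0.0] (((if true then (\y.(\z.6)) else (\u.(\v.2))) (let w = (\p.(let q = p in false)) in (\r.(w r)))) false)
step 2: [if@0.0] (((\y.(\z.6)) (let w = (\p.(let q = p in false)) in (\r.(w r)))) false)
step 3: [beta@0] ((\z.6) false)
step 4: [beta@root] 6

Answer: beta at root : ((\z.6) false)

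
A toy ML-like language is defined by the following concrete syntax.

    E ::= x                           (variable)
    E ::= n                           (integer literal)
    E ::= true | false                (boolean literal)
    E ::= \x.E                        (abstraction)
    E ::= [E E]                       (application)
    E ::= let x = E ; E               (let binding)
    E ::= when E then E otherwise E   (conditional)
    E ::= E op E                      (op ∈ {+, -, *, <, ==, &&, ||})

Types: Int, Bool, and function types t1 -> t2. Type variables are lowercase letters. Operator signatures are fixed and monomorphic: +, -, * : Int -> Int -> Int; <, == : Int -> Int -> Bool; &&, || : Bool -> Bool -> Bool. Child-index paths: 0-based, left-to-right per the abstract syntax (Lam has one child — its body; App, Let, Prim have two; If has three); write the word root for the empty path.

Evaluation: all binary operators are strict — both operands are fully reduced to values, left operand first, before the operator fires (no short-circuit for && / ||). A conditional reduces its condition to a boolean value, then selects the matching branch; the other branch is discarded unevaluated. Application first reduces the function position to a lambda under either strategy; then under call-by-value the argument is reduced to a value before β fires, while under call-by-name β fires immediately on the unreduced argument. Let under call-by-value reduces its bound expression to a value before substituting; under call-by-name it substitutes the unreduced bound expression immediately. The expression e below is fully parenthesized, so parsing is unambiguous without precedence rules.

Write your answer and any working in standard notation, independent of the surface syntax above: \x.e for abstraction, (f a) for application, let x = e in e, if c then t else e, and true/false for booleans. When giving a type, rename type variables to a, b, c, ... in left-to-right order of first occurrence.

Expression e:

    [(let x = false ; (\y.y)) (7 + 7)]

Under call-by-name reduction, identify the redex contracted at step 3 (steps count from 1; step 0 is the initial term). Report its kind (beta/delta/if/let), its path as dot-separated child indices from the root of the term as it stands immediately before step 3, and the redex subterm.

Answer: delta at root : (7 + 7)

Trace:
step 0: ((let x = false in (\y.y)) (7 + 7))
step 1: [let@0] ((\y.y) (7 + 7))
step 2: [beta@root] (7 + 7)
step 3: [delta@root] 14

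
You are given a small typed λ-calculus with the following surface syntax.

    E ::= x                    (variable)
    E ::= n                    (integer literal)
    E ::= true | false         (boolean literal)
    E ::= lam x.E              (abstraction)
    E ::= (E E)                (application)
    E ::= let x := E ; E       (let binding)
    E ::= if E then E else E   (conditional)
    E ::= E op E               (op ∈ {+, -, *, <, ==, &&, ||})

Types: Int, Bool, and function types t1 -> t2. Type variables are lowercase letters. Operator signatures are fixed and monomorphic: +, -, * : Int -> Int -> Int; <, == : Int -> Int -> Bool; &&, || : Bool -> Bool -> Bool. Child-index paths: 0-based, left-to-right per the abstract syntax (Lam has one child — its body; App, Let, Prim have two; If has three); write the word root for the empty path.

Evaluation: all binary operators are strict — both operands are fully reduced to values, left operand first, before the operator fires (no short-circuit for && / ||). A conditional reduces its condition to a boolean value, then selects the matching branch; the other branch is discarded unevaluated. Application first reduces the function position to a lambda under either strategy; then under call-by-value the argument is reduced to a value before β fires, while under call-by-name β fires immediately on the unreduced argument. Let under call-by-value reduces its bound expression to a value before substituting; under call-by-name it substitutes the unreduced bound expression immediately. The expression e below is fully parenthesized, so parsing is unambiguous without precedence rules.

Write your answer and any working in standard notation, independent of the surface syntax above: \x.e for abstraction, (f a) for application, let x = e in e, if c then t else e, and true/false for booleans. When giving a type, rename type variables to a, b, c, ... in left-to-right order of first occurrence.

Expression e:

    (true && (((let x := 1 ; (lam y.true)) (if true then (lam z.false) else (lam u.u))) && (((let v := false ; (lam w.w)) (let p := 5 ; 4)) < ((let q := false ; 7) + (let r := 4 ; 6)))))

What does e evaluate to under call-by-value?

Working:
step 0: (true && (((let x = 1 in (\y.true)) (if true then (\z.false) else (\u.u))) && (((let v = false in (\w.w)) (let p = 5 in 4)) < ((let q = false in 7) + (let r = 4 in 6)))))
step 1: [let@1.0.0] (true && (((\y.true) (if true then (\z.false) else (\u.u))) && (((let v = false in (\w.w)) (let p = 5 in 4)) < ((let q = false in 7) + (let r = 4 in 6)))))
step 2: [if@1.0.1] (true && (((\y.true) (\z.false)) && (((let v = false in (\w.w)) (let p = 5 in 4)) < ((let q = false in 7) + (let r = 4 in 6)))))
step 3: [beta@1.0] (true && (true && (((let v = false in (\w.w)) (let p = 5 in 4)) < ((let q = false in 7) + (let r = 4 in 6)))))
step 4: [let@1.1.0.0] (true && (true && (((\w.w) (let p = 5 in 4)) < ((let q = false in 7) + (let r = 4 in 6)))))
step 5: [let@1.1.0.1] (true && (true && (((\w.w) 4) < ((let q = false in 7) + (let r = 4 in 6)))))
step 6: [beta@1.1.0] (true && (true && (4 < ((let q = false in 7) + (let r = 4 in 6)))))
step 7: [let@1.1.1.0] (true && (true && (4 < (7 + (let r = 4 in 6)))))
step 8: [let@1.1.1.1] (true && (true && (4 < (7 + 6))))
step 9: [delta@1.1.1] (true && (true && (4 < 13)))
step 10: [delta@1.1] (true && (true && true))
step 11: [delta@1] (true && true)
step 12: [delta@root] true

Answer: true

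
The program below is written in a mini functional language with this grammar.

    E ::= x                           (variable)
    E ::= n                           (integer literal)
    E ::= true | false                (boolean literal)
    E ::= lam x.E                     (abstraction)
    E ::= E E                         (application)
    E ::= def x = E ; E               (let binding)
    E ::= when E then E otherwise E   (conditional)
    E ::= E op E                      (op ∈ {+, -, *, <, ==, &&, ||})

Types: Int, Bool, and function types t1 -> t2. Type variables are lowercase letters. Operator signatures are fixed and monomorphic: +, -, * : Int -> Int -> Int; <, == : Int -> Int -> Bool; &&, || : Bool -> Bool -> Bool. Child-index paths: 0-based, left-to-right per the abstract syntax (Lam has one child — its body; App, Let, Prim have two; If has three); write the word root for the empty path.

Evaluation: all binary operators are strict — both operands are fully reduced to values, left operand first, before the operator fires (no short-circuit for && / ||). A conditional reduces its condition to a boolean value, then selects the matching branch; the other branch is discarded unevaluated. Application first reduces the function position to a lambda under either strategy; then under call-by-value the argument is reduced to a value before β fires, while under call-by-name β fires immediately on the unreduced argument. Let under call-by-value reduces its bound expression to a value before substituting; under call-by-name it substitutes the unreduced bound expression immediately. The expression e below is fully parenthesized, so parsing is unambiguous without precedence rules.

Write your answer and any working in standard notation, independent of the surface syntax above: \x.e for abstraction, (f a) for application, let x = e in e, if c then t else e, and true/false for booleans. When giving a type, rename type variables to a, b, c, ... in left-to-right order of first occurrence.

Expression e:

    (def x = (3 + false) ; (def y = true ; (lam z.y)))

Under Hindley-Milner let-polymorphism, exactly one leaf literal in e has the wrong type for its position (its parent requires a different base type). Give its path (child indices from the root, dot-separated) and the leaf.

Trace:
  unify Int ~ Int
  unify Bool ~ Int
  FAIL: mismatch Bool ~ Int

Answer: 0.1 : false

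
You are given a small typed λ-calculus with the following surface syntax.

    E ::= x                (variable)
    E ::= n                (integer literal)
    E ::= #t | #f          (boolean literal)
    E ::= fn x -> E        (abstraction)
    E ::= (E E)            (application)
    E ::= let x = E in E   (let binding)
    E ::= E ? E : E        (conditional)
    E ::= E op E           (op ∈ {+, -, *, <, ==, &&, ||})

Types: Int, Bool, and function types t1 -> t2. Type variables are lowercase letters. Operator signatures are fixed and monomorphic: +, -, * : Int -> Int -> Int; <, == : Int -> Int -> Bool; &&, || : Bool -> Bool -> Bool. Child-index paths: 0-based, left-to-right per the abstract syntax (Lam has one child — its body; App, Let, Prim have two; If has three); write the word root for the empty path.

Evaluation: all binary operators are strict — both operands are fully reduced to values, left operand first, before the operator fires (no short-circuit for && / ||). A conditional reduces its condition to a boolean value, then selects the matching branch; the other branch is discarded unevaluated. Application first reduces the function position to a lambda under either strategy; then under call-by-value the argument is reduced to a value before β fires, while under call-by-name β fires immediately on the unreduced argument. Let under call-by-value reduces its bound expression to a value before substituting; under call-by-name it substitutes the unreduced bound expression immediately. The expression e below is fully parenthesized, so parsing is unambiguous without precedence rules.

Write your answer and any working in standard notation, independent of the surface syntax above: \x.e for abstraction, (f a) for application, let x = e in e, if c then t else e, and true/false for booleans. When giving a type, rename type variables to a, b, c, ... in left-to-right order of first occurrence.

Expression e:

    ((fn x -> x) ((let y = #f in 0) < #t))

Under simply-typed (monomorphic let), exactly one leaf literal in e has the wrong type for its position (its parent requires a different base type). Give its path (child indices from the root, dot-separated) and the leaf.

Answer: 1.1 : true

Working:
x : a
\x._ : a -> a
let y : Bool
  unify Int ~ Int
  unify Bool ~ Int
  FAIL: mismatch Bool ~ Int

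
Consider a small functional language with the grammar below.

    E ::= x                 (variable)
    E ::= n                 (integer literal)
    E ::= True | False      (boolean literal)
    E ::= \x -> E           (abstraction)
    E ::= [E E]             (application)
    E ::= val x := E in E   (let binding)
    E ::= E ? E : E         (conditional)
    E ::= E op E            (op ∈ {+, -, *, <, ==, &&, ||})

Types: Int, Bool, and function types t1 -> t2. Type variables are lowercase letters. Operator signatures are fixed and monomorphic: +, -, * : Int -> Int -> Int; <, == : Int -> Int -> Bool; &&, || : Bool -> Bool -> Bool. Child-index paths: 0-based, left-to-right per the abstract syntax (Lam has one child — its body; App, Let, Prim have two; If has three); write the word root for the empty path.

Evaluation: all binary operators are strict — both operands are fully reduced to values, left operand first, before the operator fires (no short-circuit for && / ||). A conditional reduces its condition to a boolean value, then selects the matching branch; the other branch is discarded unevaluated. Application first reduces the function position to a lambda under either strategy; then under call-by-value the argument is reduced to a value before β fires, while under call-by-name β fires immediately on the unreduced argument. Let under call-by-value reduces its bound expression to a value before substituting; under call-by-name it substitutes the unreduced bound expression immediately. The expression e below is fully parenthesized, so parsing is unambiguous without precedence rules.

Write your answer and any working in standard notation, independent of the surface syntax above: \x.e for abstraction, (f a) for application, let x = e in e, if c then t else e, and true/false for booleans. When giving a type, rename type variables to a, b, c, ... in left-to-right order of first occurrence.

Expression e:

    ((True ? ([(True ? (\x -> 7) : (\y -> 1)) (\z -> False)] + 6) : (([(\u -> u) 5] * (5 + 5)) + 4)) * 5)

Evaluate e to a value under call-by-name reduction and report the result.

Working:
step 0: ((if true then (((if true then (\x.7) else (\y.1)) (\z.false)) + 6) else ((((\u.u) 5) * (5 + 5)) + 4)) * 5)
step 1: [if@0] ((((if true then (\x.7) else (\y.1)) (\z.false)) + 6) * 5)
step 2: [if@0.0.0] ((((\x.7) (\z.false)) + 6) * 5)
step 3: [beta@0.0] ((7 + 6) * 5)
step 4: [delta@0] (13 * 5)
step 5: [delta@root] 65

Answer: 65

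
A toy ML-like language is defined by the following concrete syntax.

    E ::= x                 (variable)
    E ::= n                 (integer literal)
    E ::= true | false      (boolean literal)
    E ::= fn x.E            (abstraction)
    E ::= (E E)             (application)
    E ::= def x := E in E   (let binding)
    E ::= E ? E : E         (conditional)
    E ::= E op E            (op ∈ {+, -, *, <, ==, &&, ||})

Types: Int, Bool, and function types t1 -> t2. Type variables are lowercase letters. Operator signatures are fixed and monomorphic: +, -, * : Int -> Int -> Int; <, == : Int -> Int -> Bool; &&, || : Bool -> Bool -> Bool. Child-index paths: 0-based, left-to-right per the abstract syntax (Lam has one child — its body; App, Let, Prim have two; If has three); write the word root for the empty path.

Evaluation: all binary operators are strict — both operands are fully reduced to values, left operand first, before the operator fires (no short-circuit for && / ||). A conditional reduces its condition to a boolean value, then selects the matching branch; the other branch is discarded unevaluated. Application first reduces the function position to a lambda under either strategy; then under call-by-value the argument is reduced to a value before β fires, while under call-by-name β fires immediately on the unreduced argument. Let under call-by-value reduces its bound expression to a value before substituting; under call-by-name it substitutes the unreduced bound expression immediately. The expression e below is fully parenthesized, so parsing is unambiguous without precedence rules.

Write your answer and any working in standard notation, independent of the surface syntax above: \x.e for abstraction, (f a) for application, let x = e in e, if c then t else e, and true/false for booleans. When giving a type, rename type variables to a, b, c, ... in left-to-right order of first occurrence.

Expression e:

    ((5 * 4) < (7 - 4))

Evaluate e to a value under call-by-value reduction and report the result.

Answer: false

Working:
step 0: ((5 * 4) < (7 - 4))
step 1: [delta@0] (20 < (7 - 4))
step 2: [delta@1] (20 < 3)
step 3: [delta@root] false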